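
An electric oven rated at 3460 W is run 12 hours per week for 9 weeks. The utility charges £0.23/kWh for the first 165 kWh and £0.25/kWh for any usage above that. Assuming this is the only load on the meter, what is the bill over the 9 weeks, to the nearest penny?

Runtime = 12 h/week × 9 weeks = 108 h
Energy = 3.46 kW × 108 h = 373.68 kWh
Tier 1 (0–165 kWh): 165 × £0.23 = £37.95
Above 165 kWh: 208.68 × £0.25 = £52.17
Bill = £90.12

£90.12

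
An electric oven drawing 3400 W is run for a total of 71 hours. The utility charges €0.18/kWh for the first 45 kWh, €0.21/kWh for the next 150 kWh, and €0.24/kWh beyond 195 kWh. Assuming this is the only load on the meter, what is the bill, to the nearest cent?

€50.74

Energy = 3.4 kW × 71 h = 241.4 kWh
Tier 1 (0–45 kWh): 45 × €0.18 = €8.1
Tier 2 (45–195 kWh): 150 × €0.21 = €31.5
Above 195 kWh: 46.4 × €0.24 = €11.136
Bill = €50.74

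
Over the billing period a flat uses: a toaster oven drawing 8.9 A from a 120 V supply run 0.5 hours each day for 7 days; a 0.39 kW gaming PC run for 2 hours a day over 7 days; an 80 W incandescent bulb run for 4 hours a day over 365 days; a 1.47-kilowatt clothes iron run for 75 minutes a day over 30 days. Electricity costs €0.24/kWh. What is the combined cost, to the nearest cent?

toaster oven: Power = 8.9 A × 120 V = 1068 W = 1.068 kW
toaster oven: Runtime = 0.5 h/day × 7 days = 3.5 h
toaster oven: 1.068 kW × 3.5 h = 3.738 kWh
gaming PC: Runtime = 2 h/day × 7 days = 14 h
gaming PC: 0.39 kW × 14 h = 5.46 kWh
incandescent bulb: Runtime = 4 h/day × 365 days = 1460 h
incandescent bulb: 0.08 kW × 1460 h = 116.8 kWh
clothes iron: Runtime = 75 min × 30 = 2250 min = 37.5 h
clothes iron: 1.47 kW × 37.5 h = 55.125 kWh
Total energy = 181.123 kWh
Cost = 181.123 × €0.24 = €43.47

€43.47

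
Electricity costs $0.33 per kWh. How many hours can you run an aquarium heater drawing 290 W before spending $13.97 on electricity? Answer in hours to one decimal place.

146.0 h

Energy available = $13.97 ÷ $0.33/kWh = 42.3333 kWh
Hours = 42.3333 kWh ÷ 0.29 kW = 146.0 h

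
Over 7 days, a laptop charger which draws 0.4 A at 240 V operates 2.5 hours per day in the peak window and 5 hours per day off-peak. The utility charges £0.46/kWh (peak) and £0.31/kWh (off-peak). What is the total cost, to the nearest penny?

£1.81

Power = 0.4 A × 240 V = 96 W = 0.096 kW
Peak energy = 0.096 kW × 2.5 h × 7 = 1.68 kWh
Off-peak energy = 0.096 kW × 5 h × 7 = 3.36 kWh
Cost = 1.68 × £0.46 + 3.36 × £0.31 = £0.7728 + £1.0416 = £1.81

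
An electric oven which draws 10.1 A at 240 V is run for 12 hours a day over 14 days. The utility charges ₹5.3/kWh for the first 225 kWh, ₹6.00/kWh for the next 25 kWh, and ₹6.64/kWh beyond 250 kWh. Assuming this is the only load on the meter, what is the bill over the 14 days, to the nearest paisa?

Power = 10.1 A × 240 V = 2424 W = 2.424 kW
Runtime = 12 h/day × 14 days = 168 h
Energy = 2.424 kW × 168 h = 407.232 kWh
Tier 1 (0–225 kWh): 225 × ₹5.3 = ₹1192.5
Tier 2 (225–250 kWh): 25 × ₹6.00 = ₹150
Above 250 kWh: 157.232 × ₹6.64 = ₹1044.02048
Bill = ₹2386.52

₹2386.52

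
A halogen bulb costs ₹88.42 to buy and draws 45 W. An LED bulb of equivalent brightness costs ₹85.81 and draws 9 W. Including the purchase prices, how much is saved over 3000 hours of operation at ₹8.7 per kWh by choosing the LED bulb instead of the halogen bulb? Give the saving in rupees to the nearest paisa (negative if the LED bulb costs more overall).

₹942.21

halogen bulb: ₹88.42 + (45/1000) kW × 3000 h × ₹8.7 = ₹88.42 + ₹1174.5 = ₹1262.92
LED bulb: ₹85.81 + (9/1000) kW × 3000 h × ₹8.7 = ₹85.81 + ₹234.9 = ₹320.71
Saving = ₹1262.92 − ₹320.71 = ₹942.21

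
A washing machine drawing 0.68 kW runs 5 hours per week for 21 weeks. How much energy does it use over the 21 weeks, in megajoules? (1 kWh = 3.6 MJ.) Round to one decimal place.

Runtime = 5 h/week × 21 weeks = 105 h
Energy = 0.68 kW × 105 h = 71.4 kWh
= 71.4 × 3.6 MJ = 257.0 MJ

257.0 MJ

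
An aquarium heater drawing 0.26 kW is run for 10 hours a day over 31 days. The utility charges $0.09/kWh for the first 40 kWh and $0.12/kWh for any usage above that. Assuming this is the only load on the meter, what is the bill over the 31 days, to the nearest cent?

$8.47

Runtime = 10 h/day × 31 days = 310 h
Energy = 0.26 kW × 310 h = 80.6 kWh
Tier 1 (0–40 kWh): 40 × $0.09 = $3.6
Above 40 kWh: 40.6 × $0.12 = $4.872
Bill = $8.47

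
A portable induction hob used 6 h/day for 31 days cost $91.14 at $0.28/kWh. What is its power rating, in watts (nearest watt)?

Energy = $91.14 ÷ $0.28/kWh = 325.5 kWh
Runtime = 6 h/day × 31 days = 186 h
Power = 325.5 kWh ÷ 186 h = 1.75 kW = 1750 W

1750 W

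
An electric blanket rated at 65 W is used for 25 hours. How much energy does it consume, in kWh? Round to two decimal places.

1.63 kWh

Energy = 0.065 kW × 25 h = 1.625 kWh ≈ 1.63 kWh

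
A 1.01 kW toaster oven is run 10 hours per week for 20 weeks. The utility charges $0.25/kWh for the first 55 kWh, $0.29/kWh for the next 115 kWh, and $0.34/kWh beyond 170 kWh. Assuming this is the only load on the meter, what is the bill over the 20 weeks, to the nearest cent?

Runtime = 10 h/week × 20 weeks = 200 h
Energy = 1.01 kW × 200 h = 202 kWh
Tier 1 (0–55 kWh): 55 × $0.25 = $13.75
Tier 2 (55–170 kWh): 115 × $0.29 = $33.35
Above 170 kWh: 32 × $0.34 = $10.88
Bill = $57.98

$57.98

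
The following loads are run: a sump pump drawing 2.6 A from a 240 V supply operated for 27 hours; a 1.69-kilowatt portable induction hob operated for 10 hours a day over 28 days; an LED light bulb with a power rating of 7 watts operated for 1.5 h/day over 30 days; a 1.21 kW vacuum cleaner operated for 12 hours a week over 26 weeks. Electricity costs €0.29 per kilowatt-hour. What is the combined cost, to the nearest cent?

sump pump: Power = 2.6 A × 240 V = 624 W = 0.624 kW
sump pump: 0.624 kW × 27 h = 16.848 kWh
portable induction hob: Runtime = 10 h/day × 28 days = 280 h
portable induction hob: 1.69 kW × 280 h = 473.2 kWh
LED light bulb: Runtime = 1.5 h/day × 30 days = 45 h
LED light bulb: 0.007 kW × 45 h = 0.315 kWh
vacuum cleaner: Runtime = 12 h/week × 26 weeks = 312 h
vacuum cleaner: 1.21 kW × 312 h = 377.52 kWh
Total energy = 867.883 kWh
Cost = 867.883 × €0.29 = €251.69

€251.69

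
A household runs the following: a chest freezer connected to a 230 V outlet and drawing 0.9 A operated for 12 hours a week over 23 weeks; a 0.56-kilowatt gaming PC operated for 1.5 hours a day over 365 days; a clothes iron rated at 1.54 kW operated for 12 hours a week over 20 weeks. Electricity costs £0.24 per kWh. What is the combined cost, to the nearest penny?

chest freezer: Power = 0.9 A × 230 V = 207 W = 0.207 kW
chest freezer: Runtime = 12 h/week × 23 weeks = 276 h
chest freezer: 0.207 kW × 276 h = 57.132 kWh
gaming PC: Runtime = 1.5 h/day × 365 days = 547.5 h
gaming PC: 0.56 kW × 547.5 h = 306.6 kWh
clothes iron: Runtime = 12 h/week × 20 weeks = 240 h
clothes iron: 1.54 kW × 240 h = 369.6 kWh
Total energy = 733.332 kWh
Cost = 733.332 × £0.24 = £176.00

£176.00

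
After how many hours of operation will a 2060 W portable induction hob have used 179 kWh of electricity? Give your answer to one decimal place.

Hours = 179 kWh ÷ 2.06 kW = 86.9 h

86.9 h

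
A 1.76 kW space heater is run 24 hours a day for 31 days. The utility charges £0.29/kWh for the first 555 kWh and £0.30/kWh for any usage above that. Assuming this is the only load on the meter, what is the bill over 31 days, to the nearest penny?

Runtime = 24 h × 31 = 744 h
Energy = 1.76 kW × 744 h = 1309.44 kWh
Tier 1 (0–555 kWh): 555 × £0.29 = £160.95
Above 555 kWh: 754.44 × £0.30 = £226.332
Bill = £387.28

£387.28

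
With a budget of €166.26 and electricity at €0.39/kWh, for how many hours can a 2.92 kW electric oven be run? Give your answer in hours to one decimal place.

146.0 h

Energy available = €166.26 ÷ €0.39/kWh = 426.3077 kWh
Hours = 426.3077 kWh ÷ 2.92 kW = 146.0 h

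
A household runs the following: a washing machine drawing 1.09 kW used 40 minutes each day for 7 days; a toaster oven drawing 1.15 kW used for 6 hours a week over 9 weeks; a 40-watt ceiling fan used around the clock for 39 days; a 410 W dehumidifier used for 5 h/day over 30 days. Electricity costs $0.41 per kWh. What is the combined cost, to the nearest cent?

$68.11

washing machine: Runtime = 40 min × 7 = 280 min = 4.666666… h
washing machine: 1.09 kW × 4.666666… h = 5.086666… kWh
toaster oven: Runtime = 6 h/week × 9 weeks = 54 h
toaster oven: 1.15 kW × 54 h = 62.1 kWh
ceiling fan: Runtime = 24 h × 39 = 936 h
ceiling fan: 0.04 kW × 936 h = 37.44 kWh
dehumidifier: Runtime = 5 h/day × 30 days = 150 h
dehumidifier: 0.41 kW × 150 h = 61.5 kWh
Total energy = 166.126666… kWh
Cost = 166.126666… × $0.41 = $68.11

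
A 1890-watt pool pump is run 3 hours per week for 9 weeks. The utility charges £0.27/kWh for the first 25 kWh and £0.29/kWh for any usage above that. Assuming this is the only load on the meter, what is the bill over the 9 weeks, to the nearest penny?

£14.30

Runtime = 3 h/week × 9 weeks = 27 h
Energy = 1.89 kW × 27 h = 51.03 kWh
Tier 1 (0–25 kWh): 25 × £0.27 = £6.75
Above 25 kWh: 26.03 × £0.29 = £7.5487
Bill = £14.30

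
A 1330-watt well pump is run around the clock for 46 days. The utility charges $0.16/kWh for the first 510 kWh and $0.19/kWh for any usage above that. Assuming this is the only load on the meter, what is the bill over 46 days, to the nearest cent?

$263.68

Runtime = 24 h × 46 = 1104 h
Energy = 1.33 kW × 1104 h = 1468.32 kWh
Tier 1 (0–510 kWh): 510 × $0.16 = $81.6
Above 510 kWh: 958.32 × $0.19 = $182.0808
Bill = $263.68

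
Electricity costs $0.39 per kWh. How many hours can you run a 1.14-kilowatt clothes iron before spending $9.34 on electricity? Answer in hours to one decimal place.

Energy available = $9.34 ÷ $0.39/kWh = 23.9487 kWh
Hours = 23.9487 kWh ÷ 1.14 kW = 21.0 h

21.0 h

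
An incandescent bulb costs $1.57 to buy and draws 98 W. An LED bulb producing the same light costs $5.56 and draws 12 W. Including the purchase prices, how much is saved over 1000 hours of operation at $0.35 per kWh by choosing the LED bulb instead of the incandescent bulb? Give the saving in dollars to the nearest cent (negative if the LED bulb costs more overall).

$26.11

incandescent bulb: $1.57 + (98/1000) kW × 1000 h × $0.35 = $1.57 + $34.3 = $35.87
LED bulb: $5.56 + (12/1000) kW × 1000 h × $0.35 = $5.56 + $4.2 = $9.76
Saving = $35.87 − $9.76 = $26.11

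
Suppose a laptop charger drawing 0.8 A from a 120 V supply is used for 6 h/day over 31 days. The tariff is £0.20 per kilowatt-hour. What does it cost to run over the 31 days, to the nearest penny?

Power = 0.8 A × 120 V = 96 W = 0.096 kW
Runtime = 6 h/day × 31 days = 186 h
Energy = 0.096 kW × 186 h = 17.856 kWh
Cost = 17.856 kWh × £0.20/kWh = £3.57

£3.57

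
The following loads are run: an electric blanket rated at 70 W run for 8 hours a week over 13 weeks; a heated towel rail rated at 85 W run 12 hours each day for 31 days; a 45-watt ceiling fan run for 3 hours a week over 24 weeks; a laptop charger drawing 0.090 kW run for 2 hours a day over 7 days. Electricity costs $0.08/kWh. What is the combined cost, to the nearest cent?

$3.47

electric blanket: Runtime = 8 h/week × 13 weeks = 104 h
electric blanket: 0.07 kW × 104 h = 7.28 kWh
heated towel rail: Runtime = 12 h/day × 31 days = 372 h
heated towel rail: 0.085 kW × 372 h = 31.62 kWh
ceiling fan: Runtime = 3 h/week × 24 weeks = 72 h
ceiling fan: 0.045 kW × 72 h = 3.24 kWh
laptop charger: Runtime = 2 h/day × 7 days = 14 h
laptop charger: 0.09 kW × 14 h = 1.26 kWh
Total energy = 43.4 kWh
Cost = 43.4 × $0.08 = $3.47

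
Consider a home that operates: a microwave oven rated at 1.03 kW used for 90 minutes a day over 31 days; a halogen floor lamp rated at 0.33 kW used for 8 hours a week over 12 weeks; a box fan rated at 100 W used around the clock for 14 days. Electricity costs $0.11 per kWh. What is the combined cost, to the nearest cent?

microwave oven: Runtime = 90 min × 31 = 2790 min = 46.5 h
microwave oven: 1.03 kW × 46.5 h = 47.895 kWh
halogen floor lamp: Runtime = 8 h/week × 12 weeks = 96 h
halogen floor lamp: 0.33 kW × 96 h = 31.68 kWh
box fan: Runtime = 24 h × 14 = 336 h
box fan: 0.1 kW × 336 h = 33.6 kWh
Total energy = 113.175 kWh
Cost = 113.175 × $0.11 = $12.45

$12.45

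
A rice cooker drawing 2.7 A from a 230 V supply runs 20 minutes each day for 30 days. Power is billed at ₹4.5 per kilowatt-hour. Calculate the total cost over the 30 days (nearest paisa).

Power = 2.7 A × 230 V = 621 W = 0.621 kW
Runtime = 20 min × 30 = 600 min = 10 h
Energy = 0.621 kW × 10 h = 6.21 kWh
Cost = 6.21 kWh × ₹4.5/kWh = ₹27.95

₹27.95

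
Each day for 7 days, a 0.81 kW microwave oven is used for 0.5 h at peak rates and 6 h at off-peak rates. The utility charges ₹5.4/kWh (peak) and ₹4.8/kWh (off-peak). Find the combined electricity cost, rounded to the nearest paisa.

Peak energy = 0.81 kW × 0.5 h × 7 = 2.835 kWh
Off-peak energy = 0.81 kW × 6 h × 7 = 34.02 kWh
Cost = 2.835 × ₹5.4 + 34.02 × ₹4.8 = ₹15.309 + ₹163.296 = ₹178.61

₹178.61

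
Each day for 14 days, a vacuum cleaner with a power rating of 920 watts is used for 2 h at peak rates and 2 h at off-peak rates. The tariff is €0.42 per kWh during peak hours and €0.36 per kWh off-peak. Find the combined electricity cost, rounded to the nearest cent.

Peak energy = 0.92 kW × 2 h × 14 = 25.76 kWh
Off-peak energy = 0.92 kW × 2 h × 14 = 25.76 kWh
Cost = 25.76 × €0.42 + 25.76 × €0.36 = €10.8192 + €9.2736 = €20.09

€20.09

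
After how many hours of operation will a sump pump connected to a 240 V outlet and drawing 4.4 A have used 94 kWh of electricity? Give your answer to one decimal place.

Power = 4.4 A × 240 V = 1056 W = 1.056 kW
Hours = 94 kWh ÷ 1.056 kW = 89.0 h

89.0 h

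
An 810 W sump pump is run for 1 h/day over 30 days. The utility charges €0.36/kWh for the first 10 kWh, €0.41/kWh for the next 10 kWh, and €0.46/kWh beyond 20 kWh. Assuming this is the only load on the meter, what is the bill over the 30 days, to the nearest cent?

€9.68

Runtime = 1 h/day × 30 days = 30 h
Energy = 0.81 kW × 30 h = 24.3 kWh
Tier 1 (0–10 kWh): 10 × €0.36 = €3.6
Tier 2 (10–20 kWh): 10 × €0.41 = €4.1
Above 20 kWh: 4.3 × €0.46 = €1.978
Bill = €9.68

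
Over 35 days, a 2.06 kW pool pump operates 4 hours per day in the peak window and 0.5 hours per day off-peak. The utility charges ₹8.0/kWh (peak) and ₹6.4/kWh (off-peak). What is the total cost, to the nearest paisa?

Peak energy = 2.06 kW × 4 h × 35 = 288.4 kWh
Off-peak energy = 2.06 kW × 0.5 h × 35 = 36.05 kWh
Cost = 288.4 × ₹8.0 + 36.05 × ₹6.4 = ₹2307.2 + ₹230.72 = ₹2537.92

₹2537.92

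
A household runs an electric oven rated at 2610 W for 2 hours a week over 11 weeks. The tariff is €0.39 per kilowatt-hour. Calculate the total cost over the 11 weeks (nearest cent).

€22.39

Runtime = 2 h/week × 11 weeks = 22 h
Energy = 2.61 kW × 22 h = 57.42 kWh
Cost = 57.42 kWh × €0.39/kWh = €22.39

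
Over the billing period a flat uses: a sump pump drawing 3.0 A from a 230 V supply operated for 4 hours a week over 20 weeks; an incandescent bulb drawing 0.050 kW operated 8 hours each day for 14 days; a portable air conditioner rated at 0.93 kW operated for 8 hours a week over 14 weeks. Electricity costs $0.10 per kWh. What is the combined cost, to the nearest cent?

$16.50

sump pump: Power = 3.0 A × 230 V = 690 W = 0.69 kW
sump pump: Runtime = 4 h/week × 20 weeks = 80 h
sump pump: 0.69 kW × 80 h = 55.2 kWh
incandescent bulb: Runtime = 8 h/day × 14 days = 112 h
incandescent bulb: 0.05 kW × 112 h = 5.6 kWh
portable air conditioner: Runtime = 8 h/week × 14 weeks = 112 h
portable air conditioner: 0.93 kW × 112 h = 104.16 kWh
Total energy = 164.96 kWh
Cost = 164.96 × $0.10 = $16.50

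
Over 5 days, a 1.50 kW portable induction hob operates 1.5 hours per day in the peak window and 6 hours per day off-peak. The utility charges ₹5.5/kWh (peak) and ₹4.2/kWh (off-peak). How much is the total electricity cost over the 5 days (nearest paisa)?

Peak energy = 1.5 kW × 1.5 h × 5 = 11.25 kWh
Off-peak energy = 1.5 kW × 6 h × 5 = 45 kWh
Cost = 11.25 × ₹5.5 + 45 × ₹4.2 = ₹61.875 + ₹189 = ₹250.88

₹250.88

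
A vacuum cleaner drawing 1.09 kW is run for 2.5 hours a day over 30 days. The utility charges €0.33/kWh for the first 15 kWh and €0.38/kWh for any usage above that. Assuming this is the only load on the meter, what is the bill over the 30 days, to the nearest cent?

Runtime = 2.5 h/day × 30 days = 75 h
Energy = 1.09 kW × 75 h = 81.75 kWh
Tier 1 (0–15 kWh): 15 × €0.33 = €4.95
Above 15 kWh: 66.75 × €0.38 = €25.365
Bill = €30.32

€30.32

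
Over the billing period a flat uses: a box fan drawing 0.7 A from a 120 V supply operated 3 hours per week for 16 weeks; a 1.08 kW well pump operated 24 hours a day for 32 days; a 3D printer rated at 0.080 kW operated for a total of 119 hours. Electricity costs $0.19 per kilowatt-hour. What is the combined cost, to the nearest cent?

$160.17

box fan: Power = 0.7 A × 120 V = 84 W = 0.084 kW
box fan: Runtime = 3 h/week × 16 weeks = 48 h
box fan: 0.084 kW × 48 h = 4.032 kWh
well pump: Runtime = 24 h × 32 = 768 h
well pump: 1.08 kW × 768 h = 829.44 kWh
3D printer: 0.08 kW × 119 h = 9.52 kWh
Total energy = 842.992 kWh
Cost = 842.992 × $0.19 = $160.17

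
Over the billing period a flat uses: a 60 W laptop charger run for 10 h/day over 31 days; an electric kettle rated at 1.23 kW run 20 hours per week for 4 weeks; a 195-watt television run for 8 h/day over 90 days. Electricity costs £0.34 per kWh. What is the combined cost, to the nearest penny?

laptop charger: Runtime = 10 h/day × 31 days = 310 h
laptop charger: 0.06 kW × 310 h = 18.6 kWh
electric kettle: Runtime = 20 h/week × 4 weeks = 80 h
electric kettle: 1.23 kW × 80 h = 98.4 kWh
television: Runtime = 8 h/day × 90 days = 720 h
television: 0.195 kW × 720 h = 140.4 kWh
Total energy = 257.4 kWh
Cost = 257.4 × £0.34 = £87.52

£87.52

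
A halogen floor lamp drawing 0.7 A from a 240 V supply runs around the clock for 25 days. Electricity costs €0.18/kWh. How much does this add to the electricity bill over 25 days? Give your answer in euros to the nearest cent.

€18.14

Power = 0.7 A × 240 V = 168 W = 0.168 kW
Runtime = 24 h × 25 = 600 h
Energy = 0.168 kW × 600 h = 100.8 kWh
Cost = 100.8 kWh × €0.18/kWh = €18.14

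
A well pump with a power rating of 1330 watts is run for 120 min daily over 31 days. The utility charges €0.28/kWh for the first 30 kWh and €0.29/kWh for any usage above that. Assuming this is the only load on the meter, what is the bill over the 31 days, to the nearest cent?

Runtime = 120 min × 31 = 3720 min = 62 h
Energy = 1.33 kW × 62 h = 82.46 kWh
Tier 1 (0–30 kWh): 30 × €0.28 = €8.4
Above 30 kWh: 52.46 × €0.29 = €15.2134
Bill = €23.61

€23.61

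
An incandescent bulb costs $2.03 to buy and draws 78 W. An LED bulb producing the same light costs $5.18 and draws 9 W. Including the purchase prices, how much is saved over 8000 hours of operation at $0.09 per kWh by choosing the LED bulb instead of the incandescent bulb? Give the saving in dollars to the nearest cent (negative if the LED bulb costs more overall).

incandescent bulb: $2.03 + (78/1000) kW × 8000 h × $0.09 = $2.03 + $56.16 = $58.19
LED bulb: $5.18 + (9/1000) kW × 8000 h × $0.09 = $5.18 + $6.48 = $11.66
Saving = $58.19 − $11.66 = $46.53

$46.53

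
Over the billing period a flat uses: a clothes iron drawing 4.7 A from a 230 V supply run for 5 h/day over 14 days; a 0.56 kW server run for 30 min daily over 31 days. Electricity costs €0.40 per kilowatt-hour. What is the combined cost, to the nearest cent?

€33.74

clothes iron: Power = 4.7 A × 230 V = 1081 W = 1.081 kW
clothes iron: Runtime = 5 h/day × 14 days = 70 h
clothes iron: 1.081 kW × 70 h = 75.67 kWh
server: Runtime = 30 min × 31 = 930 min = 15.5 h
server: 0.56 kW × 15.5 h = 8.68 kWh
Total energy = 84.35 kWh
Cost = 84.35 × €0.40 = €33.74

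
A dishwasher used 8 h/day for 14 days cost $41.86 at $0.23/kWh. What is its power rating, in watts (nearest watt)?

1625 W

Energy = $41.86 ÷ $0.23/kWh = 182 kWh
Runtime = 8 h/day × 14 days = 112 h
Power = 182 kWh ÷ 112 h = 1.625 kW = 1625 W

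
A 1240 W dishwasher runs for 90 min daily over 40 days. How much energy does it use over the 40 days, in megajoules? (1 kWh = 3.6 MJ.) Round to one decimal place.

267.8 MJ

Runtime = 90 min × 40 = 3600 min = 60 h
Energy = 1.24 kW × 60 h = 74.4 kWh
= 74.4 × 3.6 MJ = 267.8 MJ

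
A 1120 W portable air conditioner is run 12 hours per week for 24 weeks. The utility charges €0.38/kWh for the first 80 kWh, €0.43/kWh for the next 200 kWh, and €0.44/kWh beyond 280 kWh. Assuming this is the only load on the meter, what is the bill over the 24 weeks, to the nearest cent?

€135.13

Runtime = 12 h/week × 24 weeks = 288 h
Energy = 1.12 kW × 288 h = 322.56 kWh
Tier 1 (0–80 kWh): 80 × €0.38 = €30.4
Tier 2 (80–280 kWh): 200 × €0.43 = €86
Above 280 kWh: 42.56 × €0.44 = €18.7264
Bill = €135.13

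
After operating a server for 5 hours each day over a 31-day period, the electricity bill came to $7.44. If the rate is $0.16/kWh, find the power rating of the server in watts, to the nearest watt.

Energy = $7.44 ÷ $0.16/kWh = 46.5 kWh
Runtime = 5 h/day × 31 days = 155 h
Power = 46.5 kWh ÷ 155 h = 0.3 kW = 300 W

300 W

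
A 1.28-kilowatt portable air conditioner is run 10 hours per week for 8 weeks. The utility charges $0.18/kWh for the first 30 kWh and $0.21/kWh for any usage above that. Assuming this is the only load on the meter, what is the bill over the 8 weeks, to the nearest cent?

Runtime = 10 h/week × 8 weeks = 80 h
Energy = 1.28 kW × 80 h = 102.4 kWh
Tier 1 (0–30 kWh): 30 × $0.18 = $5.4
Above 30 kWh: 72.4 × $0.21 = $15.204
Bill = $20.60

$20.60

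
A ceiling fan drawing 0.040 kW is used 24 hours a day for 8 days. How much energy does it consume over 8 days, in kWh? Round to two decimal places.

Runtime = 24 h × 8 = 192 h
Energy = 0.04 kW × 192 h = 7.68 kWh

7.68 kWh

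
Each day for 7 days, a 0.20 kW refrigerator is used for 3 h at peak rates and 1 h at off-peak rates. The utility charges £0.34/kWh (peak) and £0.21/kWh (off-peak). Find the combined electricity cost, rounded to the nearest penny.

Peak energy = 0.2 kW × 3 h × 7 = 4.2 kWh
Off-peak energy = 0.2 kW × 1 h × 7 = 1.4 kWh
Cost = 4.2 × £0.34 + 1.4 × £0.21 = £1.428 + £0.294 = £1.72

£1.72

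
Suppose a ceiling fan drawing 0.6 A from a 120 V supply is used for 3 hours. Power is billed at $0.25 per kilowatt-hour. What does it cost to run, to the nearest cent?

Power = 0.6 A × 120 V = 72 W = 0.072 kW
Energy = 0.072 kW × 3 h = 0.216 kWh
Cost = 0.216 kWh × $0.25/kWh = $0.05

$0.05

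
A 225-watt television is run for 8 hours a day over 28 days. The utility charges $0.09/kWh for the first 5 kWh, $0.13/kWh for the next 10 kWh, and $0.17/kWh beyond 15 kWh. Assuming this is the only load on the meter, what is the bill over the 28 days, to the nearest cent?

$7.77

Runtime = 8 h/day × 28 days = 224 h
Energy = 0.225 kW × 224 h = 50.4 kWh
Tier 1 (0–5 kWh): 5 × $0.09 = $0.45
Tier 2 (5–15 kWh): 10 × $0.13 = $1.3
Above 15 kWh: 35.4 × $0.17 = $6.018
Bill = $7.77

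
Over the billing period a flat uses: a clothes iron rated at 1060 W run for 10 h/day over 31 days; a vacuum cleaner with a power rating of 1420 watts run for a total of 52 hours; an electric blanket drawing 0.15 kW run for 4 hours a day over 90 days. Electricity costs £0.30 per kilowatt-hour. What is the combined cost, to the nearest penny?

£136.93

clothes iron: Runtime = 10 h/day × 31 days = 310 h
clothes iron: 1.06 kW × 310 h = 328.6 kWh
vacuum cleaner: 1.42 kW × 52 h = 73.84 kWh
electric blanket: Runtime = 4 h/day × 90 days = 360 h
electric blanket: 0.15 kW × 360 h = 54 kWh
Total energy = 456.44 kWh
Cost = 456.44 × £0.30 = £136.93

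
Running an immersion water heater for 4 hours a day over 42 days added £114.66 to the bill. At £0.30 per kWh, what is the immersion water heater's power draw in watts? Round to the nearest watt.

Energy = £114.66 ÷ £0.30/kWh = 382.2 kWh
Runtime = 4 h/day × 42 days = 168 h
Power = 382.2 kWh ÷ 168 h = 2.275 kW = 2275 W

2275 W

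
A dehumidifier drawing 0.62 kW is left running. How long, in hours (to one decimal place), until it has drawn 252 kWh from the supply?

406.5 h

Hours = 252 kWh ÷ 0.62 kW = 406.5 h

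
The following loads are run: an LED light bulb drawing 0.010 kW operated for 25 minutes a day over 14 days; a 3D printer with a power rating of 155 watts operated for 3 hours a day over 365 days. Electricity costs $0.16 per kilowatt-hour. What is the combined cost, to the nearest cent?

LED light bulb: Runtime = 25 min × 14 = 350 min = 5.833333… h
LED light bulb: 0.01 kW × 5.833333… h = 0.058333… kWh
3D printer: Runtime = 3 h/day × 365 days = 1095 h
3D printer: 0.155 kW × 1095 h = 169.725 kWh
Total energy = 169.783333… kWh
Cost = 169.783333… × $0.16 = $27.17

$27.17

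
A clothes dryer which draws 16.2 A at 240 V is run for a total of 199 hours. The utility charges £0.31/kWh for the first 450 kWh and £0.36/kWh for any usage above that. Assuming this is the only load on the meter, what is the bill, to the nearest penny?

£256.04

Power = 16.2 A × 240 V = 3888 W = 3.888 kW
Energy = 3.888 kW × 199 h = 773.712 kWh
Tier 1 (0–450 kWh): 450 × £0.31 = £139.5
Above 450 kWh: 323.712 × £0.36 = £116.53632
Bill = £256.04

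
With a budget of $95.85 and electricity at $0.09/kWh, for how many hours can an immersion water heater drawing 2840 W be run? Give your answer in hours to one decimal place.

Energy available = $95.85 ÷ $0.09/kWh = 1065 kWh
Hours = 1065 kWh ÷ 2.84 kW = 375.0 h

375.0 h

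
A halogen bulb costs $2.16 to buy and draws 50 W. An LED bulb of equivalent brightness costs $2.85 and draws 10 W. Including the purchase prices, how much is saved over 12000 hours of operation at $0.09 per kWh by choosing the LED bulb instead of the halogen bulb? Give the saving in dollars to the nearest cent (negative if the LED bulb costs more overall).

$42.51

halogen bulb: $2.16 + (50/1000) kW × 12000 h × $0.09 = $2.16 + $54 = $56.16
LED bulb: $2.85 + (10/1000) kW × 12000 h × $0.09 = $2.85 + $10.8 = $13.65
Saving = $56.16 − $13.65 = $42.51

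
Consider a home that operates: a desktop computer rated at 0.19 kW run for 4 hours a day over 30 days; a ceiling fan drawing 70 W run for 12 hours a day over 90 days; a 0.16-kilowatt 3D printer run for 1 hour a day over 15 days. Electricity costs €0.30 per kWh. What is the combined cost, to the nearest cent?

€30.24

desktop computer: Runtime = 4 h/day × 30 days = 120 h
desktop computer: 0.19 kW × 120 h = 22.8 kWh
ceiling fan: Runtime = 12 h/day × 90 days = 1080 h
ceiling fan: 0.07 kW × 1080 h = 75.6 kWh
3D printer: Runtime = 1 h/day × 15 days = 15 h
3D printer: 0.16 kW × 15 h = 2.4 kWh
Total energy = 100.8 kWh
Cost = 100.8 × €0.30 = €30.24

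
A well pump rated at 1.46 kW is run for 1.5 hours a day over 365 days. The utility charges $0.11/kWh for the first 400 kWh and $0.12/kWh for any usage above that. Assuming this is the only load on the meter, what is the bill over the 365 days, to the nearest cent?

$91.92

Runtime = 1.5 h/day × 365 days = 547.5 h
Energy = 1.46 kW × 547.5 h = 799.35 kWh
Tier 1 (0–400 kWh): 400 × $0.11 = $44
Above 400 kWh: 399.35 × $0.12 = $47.922
Bill = $91.92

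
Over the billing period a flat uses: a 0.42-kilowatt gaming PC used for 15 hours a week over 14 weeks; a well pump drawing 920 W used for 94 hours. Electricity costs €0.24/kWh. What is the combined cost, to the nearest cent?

€41.92

gaming PC: Runtime = 15 h/week × 14 weeks = 210 h
gaming PC: 0.42 kW × 210 h = 88.2 kWh
well pump: 0.92 kW × 94 h = 86.48 kWh
Total energy = 174.68 kWh
Cost = 174.68 × €0.24 = €41.92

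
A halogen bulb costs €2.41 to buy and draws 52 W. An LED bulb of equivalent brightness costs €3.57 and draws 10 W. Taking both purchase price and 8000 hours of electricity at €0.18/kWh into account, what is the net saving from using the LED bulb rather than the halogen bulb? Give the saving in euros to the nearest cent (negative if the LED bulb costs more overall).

€59.32

halogen bulb: €2.41 + (52/1000) kW × 8000 h × €0.18 = €2.41 + €74.88 = €77.29
LED bulb: €3.57 + (10/1000) kW × 8000 h × €0.18 = €3.57 + €14.4 = €17.97
Saving = €77.29 − €17.97 = €59.32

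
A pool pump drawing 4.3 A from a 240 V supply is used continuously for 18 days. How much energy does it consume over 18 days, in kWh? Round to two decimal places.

445.82 kWh

Power = 4.3 A × 240 V = 1032 W = 1.032 kW
Runtime = 24 h × 18 = 432 h
Energy = 1.032 kW × 432 h = 445.824 kWh ≈ 445.82 kWh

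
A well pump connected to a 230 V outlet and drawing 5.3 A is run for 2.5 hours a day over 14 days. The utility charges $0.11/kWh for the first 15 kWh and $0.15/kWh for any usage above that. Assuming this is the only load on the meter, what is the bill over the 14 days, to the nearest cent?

$5.80

Power = 5.3 A × 230 V = 1219 W = 1.219 kW
Runtime = 2.5 h/day × 14 days = 35 h
Energy = 1.219 kW × 35 h = 42.665 kWh
Tier 1 (0–15 kWh): 15 × $0.11 = $1.65
Above 15 kWh: 27.665 × $0.15 = $4.14975
Bill = $5.80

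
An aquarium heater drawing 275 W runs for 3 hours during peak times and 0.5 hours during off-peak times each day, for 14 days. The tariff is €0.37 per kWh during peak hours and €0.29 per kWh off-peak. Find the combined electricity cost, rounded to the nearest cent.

Peak energy = 0.275 kW × 3 h × 14 = 11.55 kWh
Off-peak energy = 0.275 kW × 0.5 h × 14 = 1.925 kWh
Cost = 11.55 × €0.37 + 1.925 × €0.29 = €4.2735 + €0.55825 = €4.83

€4.83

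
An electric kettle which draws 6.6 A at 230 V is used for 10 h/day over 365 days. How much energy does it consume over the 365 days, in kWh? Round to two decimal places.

Power = 6.6 A × 230 V = 1518 W = 1.518 kW
Runtime = 10 h/day × 365 days = 3650 h
Energy = 1.518 kW × 3650 h = 5540.7 kWh

5540.70 kWh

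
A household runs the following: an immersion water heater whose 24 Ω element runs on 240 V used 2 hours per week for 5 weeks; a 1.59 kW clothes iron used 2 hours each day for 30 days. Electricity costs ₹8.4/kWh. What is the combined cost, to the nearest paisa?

₹1002.96

immersion water heater: Power = V²/R = 240²/24 = 2400 W = 2.4 kW
immersion water heater: Runtime = 2 h/week × 5 weeks = 10 h
immersion water heater: 2.4 kW × 10 h = 24 kWh
clothes iron: Runtime = 2 h/day × 30 days = 60 h
clothes iron: 1.59 kW × 60 h = 95.4 kWh
Total energy = 119.4 kWh
Cost = 119.4 × ₹8.4 = ₹1002.96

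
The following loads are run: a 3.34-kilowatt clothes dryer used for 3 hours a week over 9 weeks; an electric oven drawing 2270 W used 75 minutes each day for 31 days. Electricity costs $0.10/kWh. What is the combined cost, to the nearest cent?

clothes dryer: Runtime = 3 h/week × 9 weeks = 27 h
clothes dryer: 3.34 kW × 27 h = 90.18 kWh
electric oven: Runtime = 75 min × 31 = 2325 min = 38.75 h
electric oven: 2.27 kW × 38.75 h = 87.9625 kWh
Total energy = 178.1425 kWh
Cost = 178.1425 × $0.10 = $17.81

$17.81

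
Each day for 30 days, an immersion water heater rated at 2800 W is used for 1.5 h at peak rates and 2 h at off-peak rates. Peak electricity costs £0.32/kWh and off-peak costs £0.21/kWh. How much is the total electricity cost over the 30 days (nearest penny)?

Peak energy = 2.8 kW × 1.5 h × 30 = 126 kWh
Off-peak energy = 2.8 kW × 2 h × 30 = 168 kWh
Cost = 126 × £0.32 + 168 × £0.21 = £40.32 + £35.28 = £75.60

£75.60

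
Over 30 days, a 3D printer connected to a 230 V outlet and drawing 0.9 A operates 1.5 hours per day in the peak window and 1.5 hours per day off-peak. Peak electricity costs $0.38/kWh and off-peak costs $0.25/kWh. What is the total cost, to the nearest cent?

Power = 0.9 A × 230 V = 207 W = 0.207 kW
Peak energy = 0.207 kW × 1.5 h × 30 = 9.315 kWh
Off-peak energy = 0.207 kW × 1.5 h × 30 = 9.315 kWh
Cost = 9.315 × $0.38 + 9.315 × $0.25 = $3.5397 + $2.32875 = $5.87

$5.87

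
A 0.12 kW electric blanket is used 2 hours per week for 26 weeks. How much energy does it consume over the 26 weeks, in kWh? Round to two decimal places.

Runtime = 2 h/week × 26 weeks = 52 h
Energy = 0.12 kW × 52 h = 6.24 kWh

6.24 kWh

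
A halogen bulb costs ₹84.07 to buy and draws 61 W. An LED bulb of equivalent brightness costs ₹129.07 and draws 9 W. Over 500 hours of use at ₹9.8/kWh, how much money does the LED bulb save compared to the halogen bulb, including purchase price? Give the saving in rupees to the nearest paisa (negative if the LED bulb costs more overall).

halogen bulb: ₹84.07 + (61/1000) kW × 500 h × ₹9.8 = ₹84.07 + ₹298.9 = ₹382.97
LED bulb: ₹129.07 + (9/1000) kW × 500 h × ₹9.8 = ₹129.07 + ₹44.1 = ₹173.17
Saving = ₹382.97 − ₹173.17 = ₹209.8

₹209.80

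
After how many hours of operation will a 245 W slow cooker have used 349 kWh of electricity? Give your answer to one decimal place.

Hours = 349 kWh ÷ 0.245 kW = 1424.5 h

1424.5 h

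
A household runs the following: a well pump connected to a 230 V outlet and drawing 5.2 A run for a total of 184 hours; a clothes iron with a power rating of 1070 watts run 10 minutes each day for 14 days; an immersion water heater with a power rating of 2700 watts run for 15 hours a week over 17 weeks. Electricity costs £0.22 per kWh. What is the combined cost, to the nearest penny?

£200.43

well pump: Power = 5.2 A × 230 V = 1196 W = 1.196 kW
well pump: 1.196 kW × 184 h = 220.064 kWh
clothes iron: Runtime = 10 min × 14 = 140 min = 2.333333… h
clothes iron: 1.07 kW × 2.333333… h = 2.496666… kWh
immersion water heater: Runtime = 15 h/week × 17 weeks = 255 h
immersion water heater: 2.7 kW × 255 h = 688.5 kWh
Total energy = 911.060666… kWh
Cost = 911.060666… × £0.22 = £200.43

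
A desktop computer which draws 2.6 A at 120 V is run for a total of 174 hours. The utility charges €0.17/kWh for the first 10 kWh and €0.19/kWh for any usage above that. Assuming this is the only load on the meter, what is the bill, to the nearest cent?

€10.11

Power = 2.6 A × 120 V = 312 W = 0.312 kW
Energy = 0.312 kW × 174 h = 54.288 kWh
Tier 1 (0–10 kWh): 10 × €0.17 = €1.7
Above 10 kWh: 44.288 × €0.19 = €8.41472
Bill = €10.11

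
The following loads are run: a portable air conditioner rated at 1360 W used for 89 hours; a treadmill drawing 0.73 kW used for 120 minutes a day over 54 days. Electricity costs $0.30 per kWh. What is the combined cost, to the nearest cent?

$59.96

portable air conditioner: 1.36 kW × 89 h = 121.04 kWh
treadmill: Runtime = 120 min × 54 = 6480 min = 108 h
treadmill: 0.73 kW × 108 h = 78.84 kWh
Total energy = 199.88 kWh
Cost = 199.88 × $0.30 = $59.96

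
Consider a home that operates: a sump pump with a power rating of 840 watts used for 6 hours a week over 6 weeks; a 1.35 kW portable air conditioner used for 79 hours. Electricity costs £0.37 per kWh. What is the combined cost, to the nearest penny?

sump pump: Runtime = 6 h/week × 6 weeks = 36 h
sump pump: 0.84 kW × 36 h = 30.24 kWh
portable air conditioner: 1.35 kW × 79 h = 106.65 kWh
Total energy = 136.89 kWh
Cost = 136.89 × £0.37 = £50.65

£50.65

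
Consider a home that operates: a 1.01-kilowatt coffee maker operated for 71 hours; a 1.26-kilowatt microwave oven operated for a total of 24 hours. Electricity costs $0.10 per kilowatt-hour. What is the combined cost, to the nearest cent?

coffee maker: 1.01 kW × 71 h = 71.71 kWh
microwave oven: 1.26 kW × 24 h = 30.24 kWh
Total energy = 101.95 kWh
Cost = 101.95 × $0.10 = $10.20

$10.20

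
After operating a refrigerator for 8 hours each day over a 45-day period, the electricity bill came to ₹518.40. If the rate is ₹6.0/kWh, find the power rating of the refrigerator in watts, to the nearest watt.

240 W

Energy = ₹518.40 ÷ ₹6.0/kWh = 86.4 kWh
Runtime = 8 h/day × 45 days = 360 h
Power = 86.4 kWh ÷ 360 h = 0.24 kW = 240 W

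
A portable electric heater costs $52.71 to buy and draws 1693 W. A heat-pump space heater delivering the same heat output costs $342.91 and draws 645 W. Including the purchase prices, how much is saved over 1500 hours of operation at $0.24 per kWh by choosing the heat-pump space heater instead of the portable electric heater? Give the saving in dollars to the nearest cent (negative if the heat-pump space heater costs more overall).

$87.08

portable electric heater: $52.71 + (1693/1000) kW × 1500 h × $0.24 = $52.71 + $609.48 = $662.19
heat-pump space heater: $342.91 + (645/1000) kW × 1500 h × $0.24 = $342.91 + $232.2 = $575.11
Saving = $662.19 − $575.11 = $87.08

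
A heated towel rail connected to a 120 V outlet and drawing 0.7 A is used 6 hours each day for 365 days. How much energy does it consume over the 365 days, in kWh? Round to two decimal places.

Power = 0.7 A × 120 V = 84 W = 0.084 kW
Runtime = 6 h/day × 365 days = 2190 h
Energy = 0.084 kW × 2190 h = 183.96 kWh

183.96 kWh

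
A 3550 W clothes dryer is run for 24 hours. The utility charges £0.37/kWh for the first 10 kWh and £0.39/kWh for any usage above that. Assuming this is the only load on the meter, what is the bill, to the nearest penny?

£33.03

Energy = 3.55 kW × 24 h = 85.2 kWh
Tier 1 (0–10 kWh): 10 × £0.37 = £3.7
Above 10 kWh: 75.2 × £0.39 = £29.328
Bill = £33.03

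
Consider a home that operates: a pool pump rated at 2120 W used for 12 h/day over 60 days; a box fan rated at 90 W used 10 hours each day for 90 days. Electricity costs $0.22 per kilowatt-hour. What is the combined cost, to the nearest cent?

pool pump: Runtime = 12 h/day × 60 days = 720 h
pool pump: 2.12 kW × 720 h = 1526.4 kWh
box fan: Runtime = 10 h/day × 90 days = 900 h
box fan: 0.09 kW × 900 h = 81 kWh
Total energy = 1607.4 kWh
Cost = 1607.4 × $0.22 = $353.63

$353.63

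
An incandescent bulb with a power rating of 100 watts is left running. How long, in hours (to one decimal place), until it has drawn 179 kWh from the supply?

1790.0 h

Hours = 179 kWh ÷ 0.1 kW = 1790.0 h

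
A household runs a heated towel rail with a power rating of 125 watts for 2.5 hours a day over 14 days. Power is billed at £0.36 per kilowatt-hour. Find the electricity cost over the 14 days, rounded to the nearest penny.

Runtime = 2.5 h/day × 14 days = 35 h
Energy = 0.125 kW × 35 h = 4.375 kWh
Cost = 4.375 kWh × £0.36/kWh = £1.58

£1.58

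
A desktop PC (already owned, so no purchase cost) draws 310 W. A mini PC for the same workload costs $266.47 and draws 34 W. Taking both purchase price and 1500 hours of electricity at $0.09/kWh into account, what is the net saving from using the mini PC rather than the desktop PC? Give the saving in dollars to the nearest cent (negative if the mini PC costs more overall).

desktop PC: $0.00 + (310/1000) kW × 1500 h × $0.09 = $0.00 + $41.85 = $41.85
mini PC: $266.47 + (34/1000) kW × 1500 h × $0.09 = $266.47 + $4.59 = $271.06
Saving = $41.85 − $271.06 = −$229.21

-$229.21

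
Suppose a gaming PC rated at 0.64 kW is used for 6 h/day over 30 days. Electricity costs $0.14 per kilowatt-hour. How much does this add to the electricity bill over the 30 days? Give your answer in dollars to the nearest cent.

$16.13

Runtime = 6 h/day × 30 days = 180 h
Energy = 0.64 kW × 180 h = 115.2 kWh
Cost = 115.2 kWh × $0.14/kWh = $16.13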